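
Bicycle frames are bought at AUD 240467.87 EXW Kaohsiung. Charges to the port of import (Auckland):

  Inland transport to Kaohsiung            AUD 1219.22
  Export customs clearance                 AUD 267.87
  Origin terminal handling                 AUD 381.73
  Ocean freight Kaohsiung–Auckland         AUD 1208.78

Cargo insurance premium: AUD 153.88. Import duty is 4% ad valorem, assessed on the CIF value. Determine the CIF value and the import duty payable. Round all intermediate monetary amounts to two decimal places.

CIF = EXW price + pre-shipment costs + freight + insurance
CIF = 240467.87 + 1219.22 + 267.87 + 381.73 + 1208.78 + 153.88 = 243699.35
Import duty = 243699.35 × 4% = 9747.97

CIF value: AUD 243699.35; import duty: AUD 9747.97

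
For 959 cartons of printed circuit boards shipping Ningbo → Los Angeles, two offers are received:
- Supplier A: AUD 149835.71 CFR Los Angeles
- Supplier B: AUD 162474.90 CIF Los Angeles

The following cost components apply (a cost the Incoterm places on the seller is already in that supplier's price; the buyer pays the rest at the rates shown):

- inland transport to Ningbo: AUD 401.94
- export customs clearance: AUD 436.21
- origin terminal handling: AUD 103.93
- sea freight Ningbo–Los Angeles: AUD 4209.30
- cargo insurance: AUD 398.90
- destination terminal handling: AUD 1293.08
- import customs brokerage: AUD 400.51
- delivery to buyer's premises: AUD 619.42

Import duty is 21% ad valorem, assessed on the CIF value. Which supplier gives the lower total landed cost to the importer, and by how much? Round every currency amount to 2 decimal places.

Supplier A is cheaper by AUD 14810.75

Supplier A (CFR):
CIF value = CFR price + insurance = 149835.71 + 398.90 = 150234.61
Import duty = 150234.61 × 21% = 31549.27
Buyer bears (A): 398.90 + 1293.08 + 400.51 + 619.42 = 2711.91
Landed cost (A) = invoice 149835.71 + 2711.91 + duty 31549.27 = 184096.89
Supplier B (CIF):
The CIF price already equals the CIF value: 162474.90
Import duty = 162474.90 × 21% = 34119.73
Buyer bears (B): 1293.08 + 400.51 + 619.42 = 2313.01
Landed cost (B) = invoice 162474.90 + 2313.01 + duty 34119.73 = 198907.64
Difference = |184096.89 − 198907.64| = 14810.75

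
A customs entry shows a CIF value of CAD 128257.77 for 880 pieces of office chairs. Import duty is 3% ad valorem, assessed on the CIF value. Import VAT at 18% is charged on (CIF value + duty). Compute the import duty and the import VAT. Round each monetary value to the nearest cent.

Import duty = 128257.77 × 3% = 3847.73
VAT base = CIF + duty = 128257.77 + 3847.73 = 132105.50
Import VAT = 132105.50 × 18% = 23778.99

Import duty: CAD 3847.73; import VAT: CAD 23778.99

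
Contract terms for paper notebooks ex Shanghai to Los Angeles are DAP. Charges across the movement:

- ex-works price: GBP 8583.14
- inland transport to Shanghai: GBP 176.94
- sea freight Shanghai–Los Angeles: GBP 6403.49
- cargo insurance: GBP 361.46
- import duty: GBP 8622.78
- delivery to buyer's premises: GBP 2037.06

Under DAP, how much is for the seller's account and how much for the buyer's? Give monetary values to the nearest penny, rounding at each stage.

Seller: GBP 17562.09; buyer: GBP 8622.78

DAP: the seller bears all costs to the named destination except import duty and clearance.
Seller's account: goods 8583.14 + inland to port 176.94 + freight 6403.49 + insurance 361.46 + delivery 2037.06 = 17562.09
Buyer's account: duty 8622.78 = 8622.78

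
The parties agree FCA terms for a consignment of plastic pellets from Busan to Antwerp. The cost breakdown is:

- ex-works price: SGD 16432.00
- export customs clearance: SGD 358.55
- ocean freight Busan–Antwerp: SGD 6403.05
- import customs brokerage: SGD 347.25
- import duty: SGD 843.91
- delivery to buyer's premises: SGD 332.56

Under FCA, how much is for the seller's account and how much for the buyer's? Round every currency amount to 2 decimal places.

Seller: SGD 16790.55; buyer: SGD 7926.77

FCA: the seller delivers export-cleared goods to the carrier; the buyer bears costs from that point.
Seller's account: goods 16432.00 + export clearance 358.55 = 16790.55
Buyer's account: freight 6403.05 + brokerage 347.25 + duty 843.91 + delivery 332.56 = 7926.77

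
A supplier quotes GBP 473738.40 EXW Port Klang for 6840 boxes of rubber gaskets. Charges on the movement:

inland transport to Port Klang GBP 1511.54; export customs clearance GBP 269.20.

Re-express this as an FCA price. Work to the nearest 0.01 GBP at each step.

From EXW to FCA, the seller additionally bears: inland to port, export clearance.
FCA price = 473738.40 + 1511.54 + 269.20 = 475519.14

FCA price: GBP 475519.14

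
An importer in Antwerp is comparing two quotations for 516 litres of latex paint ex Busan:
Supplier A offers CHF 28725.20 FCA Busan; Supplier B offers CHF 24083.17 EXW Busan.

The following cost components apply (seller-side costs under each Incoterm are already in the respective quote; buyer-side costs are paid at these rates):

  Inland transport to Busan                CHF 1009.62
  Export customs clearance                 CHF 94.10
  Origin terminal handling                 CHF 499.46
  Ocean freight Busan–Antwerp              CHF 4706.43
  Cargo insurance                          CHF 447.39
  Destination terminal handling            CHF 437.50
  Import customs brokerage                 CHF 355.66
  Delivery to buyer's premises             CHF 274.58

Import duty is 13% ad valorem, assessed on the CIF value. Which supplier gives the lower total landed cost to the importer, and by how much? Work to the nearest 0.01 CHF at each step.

Supplier A (FCA):
CIF value = FCA price + origin terminal + freight + insurance = 28725.20 + 499.46 + 4706.43 + 447.39 = 34378.48
Import duty = 34378.48 × 13% = 4469.20
Buyer bears (A): 499.46 + 4706.43 + 447.39 + 437.50 + 355.66 + 274.58 = 6721.02
Landed cost (A) = invoice 28725.20 + 6721.02 + duty 4469.20 = 39915.42
Supplier B (EXW):
CIF value = EXW price + inland to port + export clearance + origin terminal + freight + insurance = 24083.17 + 1009.62 + 94.10 + 499.46 + 4706.43 + 447.39 = 30840.17
Import duty = 30840.17 × 13% = 4009.22
Buyer bears (B): 1009.62 + 94.10 + 499.46 + 4706.43 + 447.39 + 437.50 + 355.66 + 274.58 = 7824.74
Landed cost (B) = invoice 24083.17 + 7824.74 + duty 4009.22 = 35917.13
Difference = |39915.42 − 35917.13| = 3998.29

Supplier B is cheaper by CHF 3998.29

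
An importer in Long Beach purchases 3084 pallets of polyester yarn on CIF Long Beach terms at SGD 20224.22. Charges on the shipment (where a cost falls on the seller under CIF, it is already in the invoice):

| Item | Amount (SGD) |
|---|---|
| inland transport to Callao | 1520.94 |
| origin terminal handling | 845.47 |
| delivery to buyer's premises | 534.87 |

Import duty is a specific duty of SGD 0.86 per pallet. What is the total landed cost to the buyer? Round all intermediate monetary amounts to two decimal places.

CIF: the seller pays costs through ocean freight and marine insurance to the destination port.
Already in the invoice (seller's account under CIF): inland to port, origin terminal — exclude.
The CIF price already equals the CIF value: 20224.22
Import duty = 3084 × 0.86 = 2652.24
Buyer bears: delivery 534.87 + duty 2652.24 = 3187.11
Landed cost = invoice 20224.22 + 3187.11 = 23411.33

Total landed cost: SGD 23411.33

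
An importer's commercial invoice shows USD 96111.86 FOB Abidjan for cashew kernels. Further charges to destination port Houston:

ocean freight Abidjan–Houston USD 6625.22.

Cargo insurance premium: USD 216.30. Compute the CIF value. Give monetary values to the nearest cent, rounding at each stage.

CIF = FOB price + freight + insurance
CIF = 96111.86 + 6625.22 + 216.30 = 102953.38

CIF value: USD 102953.38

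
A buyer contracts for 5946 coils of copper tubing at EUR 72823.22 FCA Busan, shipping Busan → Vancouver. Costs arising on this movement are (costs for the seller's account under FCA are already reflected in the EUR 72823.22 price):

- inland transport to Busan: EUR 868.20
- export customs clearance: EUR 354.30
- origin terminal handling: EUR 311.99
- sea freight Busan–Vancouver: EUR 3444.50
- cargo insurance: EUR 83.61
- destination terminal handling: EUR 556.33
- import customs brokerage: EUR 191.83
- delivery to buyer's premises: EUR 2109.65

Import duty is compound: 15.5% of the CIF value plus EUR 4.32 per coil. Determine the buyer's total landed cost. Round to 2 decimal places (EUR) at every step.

Total landed cost: EUR 117090.66

FCA: the seller delivers export-cleared goods to the carrier; the buyer bears costs from that point.
Already in the invoice (seller's account under FCA): inland to port, export clearance — exclude.
CIF value = FCA price + origin terminal + freight + insurance = 72823.22 + 311.99 + 3444.50 + 83.61 = 76663.32
Ad valorem component: 76663.32 × 15.5% = 11882.81
Specific component: 5946 × 4.32 = 25686.72
Import duty = 11882.81 + 25686.72 = 37569.53
Buyer bears: origin terminal 311.99 + freight 3444.50 + insurance 83.61 + destination terminal 556.33 + brokerage 191.83 + delivery 2109.65 + duty 37569.53 = 44267.44
Landed cost = invoice 72823.22 + 44267.44 = 117090.66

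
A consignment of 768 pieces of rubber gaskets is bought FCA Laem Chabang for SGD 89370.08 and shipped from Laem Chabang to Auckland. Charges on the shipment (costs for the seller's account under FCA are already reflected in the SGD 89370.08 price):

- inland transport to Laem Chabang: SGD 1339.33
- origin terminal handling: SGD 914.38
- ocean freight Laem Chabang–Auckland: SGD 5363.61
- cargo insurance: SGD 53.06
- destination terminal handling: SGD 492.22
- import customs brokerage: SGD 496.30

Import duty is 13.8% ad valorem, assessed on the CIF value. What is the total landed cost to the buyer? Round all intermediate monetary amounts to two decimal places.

FCA: the seller delivers export-cleared goods to the carrier; the buyer bears costs from that point.
Already in the invoice (seller's account under FCA): inland to port — exclude.
CIF value = FCA price + origin terminal + freight + insurance = 89370.08 + 914.38 + 5363.61 + 53.06 = 95701.13
Import duty = 95701.13 × 13.8% = 13206.76
Buyer bears: origin terminal 914.38 + freight 5363.61 + insurance 53.06 + destination terminal 492.22 + brokerage 496.30 + duty 13206.76 = 20526.33
Landed cost = invoice 89370.08 + 20526.33 = 109896.41

Total landed cost: SGD 109896.41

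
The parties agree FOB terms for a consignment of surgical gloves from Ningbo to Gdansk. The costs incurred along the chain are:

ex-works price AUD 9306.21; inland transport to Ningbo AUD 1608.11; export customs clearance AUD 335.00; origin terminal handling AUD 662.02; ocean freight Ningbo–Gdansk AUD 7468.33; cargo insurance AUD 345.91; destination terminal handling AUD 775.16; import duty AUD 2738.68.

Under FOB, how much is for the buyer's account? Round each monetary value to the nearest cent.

Buyer's account: AUD 11328.08

FOB: the seller bears costs until goods are on board at the origin port; the buyer bears freight, insurance and all costs thereafter.
Seller's account: goods 9306.21 + inland to port 1608.11 + export clearance 335.00 + origin terminal 662.02 = 11911.34
Buyer's account: freight 7468.33 + insurance 345.91 + destination terminal 775.16 + duty 2738.68 = 11328.08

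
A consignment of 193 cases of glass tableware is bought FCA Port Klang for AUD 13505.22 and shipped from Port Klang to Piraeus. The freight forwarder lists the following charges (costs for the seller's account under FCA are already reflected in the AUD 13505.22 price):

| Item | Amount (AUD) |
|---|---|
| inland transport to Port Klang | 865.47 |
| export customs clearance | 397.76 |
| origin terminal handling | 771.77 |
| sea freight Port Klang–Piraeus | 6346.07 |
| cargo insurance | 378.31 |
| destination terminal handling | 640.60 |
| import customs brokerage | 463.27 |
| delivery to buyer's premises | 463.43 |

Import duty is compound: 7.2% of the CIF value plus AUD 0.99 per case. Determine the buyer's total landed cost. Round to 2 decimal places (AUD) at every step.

Total landed cost: AUD 24271.84

FCA: the seller delivers export-cleared goods to the carrier; the buyer bears costs from that point.
Already in the invoice (seller's account under FCA): inland to port, export clearance — exclude.
CIF value = FCA price + origin terminal + freight + insurance = 13505.22 + 771.77 + 6346.07 + 378.31 = 21001.37
Ad valorem component: 21001.37 × 7.2% = 1512.10
Specific component: 193 × 0.99 = 191.07
Import duty = 1512.10 + 191.07 = 1703.17
Buyer bears: origin terminal 771.77 + freight 6346.07 + insurance 378.31 + destination terminal 640.60 + brokerage 463.27 + delivery 463.43 + duty 1703.17 = 10766.62
Landed cost = invoice 13505.22 + 10766.62 = 24271.84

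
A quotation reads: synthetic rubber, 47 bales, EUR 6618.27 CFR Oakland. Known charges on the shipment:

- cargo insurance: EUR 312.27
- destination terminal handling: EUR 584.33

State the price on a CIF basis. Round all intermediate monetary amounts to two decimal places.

Not relevant to the conversion: destination terminal — on the buyer under both terms; not part of either seller's price.
From CFR to CIF, the seller additionally bears: insurance.
CIF price = 6618.27 + 312.27 = 6930.54

CIF price: EUR 6930.54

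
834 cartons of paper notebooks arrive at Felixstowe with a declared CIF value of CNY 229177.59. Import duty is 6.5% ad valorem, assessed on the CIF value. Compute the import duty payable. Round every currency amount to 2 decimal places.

Import duty = 229177.59 × 6.5% = 14896.54

Import duty: CNY 14896.54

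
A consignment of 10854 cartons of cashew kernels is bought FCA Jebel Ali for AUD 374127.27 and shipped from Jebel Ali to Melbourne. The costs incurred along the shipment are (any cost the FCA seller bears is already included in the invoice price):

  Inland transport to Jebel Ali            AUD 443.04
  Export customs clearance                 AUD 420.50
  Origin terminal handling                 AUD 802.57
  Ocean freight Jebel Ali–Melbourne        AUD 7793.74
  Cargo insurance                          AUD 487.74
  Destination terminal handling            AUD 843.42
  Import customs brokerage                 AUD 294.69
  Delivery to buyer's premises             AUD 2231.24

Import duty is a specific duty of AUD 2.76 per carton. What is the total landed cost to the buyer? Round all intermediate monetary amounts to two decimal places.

FCA: the seller delivers export-cleared goods to the carrier; the buyer bears costs from that point.
Already in the invoice (seller's account under FCA): inland to port, export clearance — exclude.
CIF value = FCA price + origin terminal + freight + insurance = 374127.27 + 802.57 + 7793.74 + 487.74 = 383211.32
Import duty = 10854 × 2.76 = 29957.04
Buyer bears: origin terminal 802.57 + freight 7793.74 + insurance 487.74 + destination terminal 843.42 + brokerage 294.69 + delivery 2231.24 + duty 29957.04 = 42410.44
Landed cost = invoice 374127.27 + 42410.44 = 416537.71

Total landed cost: AUD 416537.71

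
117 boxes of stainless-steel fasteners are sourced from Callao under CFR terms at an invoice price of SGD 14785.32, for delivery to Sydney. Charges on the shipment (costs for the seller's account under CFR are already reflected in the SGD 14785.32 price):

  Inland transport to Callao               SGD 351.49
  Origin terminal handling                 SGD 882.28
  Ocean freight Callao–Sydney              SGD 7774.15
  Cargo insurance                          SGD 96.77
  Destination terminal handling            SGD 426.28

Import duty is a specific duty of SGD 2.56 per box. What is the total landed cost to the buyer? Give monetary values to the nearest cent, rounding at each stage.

Total landed cost: SGD 15607.89

CFR: the seller pays costs through ocean freight to the destination port, but not insurance.
Already in the invoice (seller's account under CFR): inland to port, origin terminal, freight — exclude.
CIF value = CFR price + insurance = 14785.32 + 96.77 = 14882.09
Import duty = 117 × 2.56 = 299.52
Buyer bears: insurance 96.77 + destination terminal 426.28 + duty 299.52 = 822.57
Landed cost = invoice 14785.32 + 822.57 = 15607.89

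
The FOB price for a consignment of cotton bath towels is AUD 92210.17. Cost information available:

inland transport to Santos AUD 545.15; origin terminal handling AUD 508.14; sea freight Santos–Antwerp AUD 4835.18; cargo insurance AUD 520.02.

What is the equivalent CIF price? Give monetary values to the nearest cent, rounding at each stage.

CIF price: AUD 97565.37

Not relevant to the conversion: origin terminal, inland to port — on the seller under both FOB and CIF; already in the FOB price and stays in the CIF price.
From FOB to CIF, the seller additionally bears: freight, insurance.
CIF price = 92210.17 + 4835.18 + 520.02 = 97565.37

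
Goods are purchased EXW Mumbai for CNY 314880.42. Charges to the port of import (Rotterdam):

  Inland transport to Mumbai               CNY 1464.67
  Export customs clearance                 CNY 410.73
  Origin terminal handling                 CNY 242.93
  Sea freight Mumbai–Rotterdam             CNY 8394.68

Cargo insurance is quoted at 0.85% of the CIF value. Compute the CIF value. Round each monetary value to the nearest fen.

Let C be the CIF value. C = EXW price + pre-shipment costs + freight + 0.85% × C
C − 0.85% × C = 314880.42 + 1464.67 + 410.73 + 242.93 + 8394.68
0.9915 × C = 325393.43
C = 325393.43 / 0.9915 = 328182.99
Insurance premium = 0.85% × 328182.99 = 2789.56

CIF value: CNY 328182.99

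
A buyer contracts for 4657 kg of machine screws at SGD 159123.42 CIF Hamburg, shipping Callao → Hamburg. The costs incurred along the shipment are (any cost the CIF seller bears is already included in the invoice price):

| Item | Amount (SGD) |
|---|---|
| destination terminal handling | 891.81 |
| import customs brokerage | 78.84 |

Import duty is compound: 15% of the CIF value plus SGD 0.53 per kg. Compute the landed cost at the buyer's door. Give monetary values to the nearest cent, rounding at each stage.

Total landed cost: SGD 186430.79

CIF: the seller pays costs through ocean freight and marine insurance to the destination port.
The CIF price already equals the CIF value: 159123.42
Ad valorem component: 159123.42 × 15% = 23868.51
Specific component: 4657 × 0.53 = 2468.21
Import duty = 23868.51 + 2468.21 = 26336.72
Buyer bears: destination terminal 891.81 + brokerage 78.84 + duty 26336.72 = 27307.37
Landed cost = invoice 159123.42 + 27307.37 = 186430.79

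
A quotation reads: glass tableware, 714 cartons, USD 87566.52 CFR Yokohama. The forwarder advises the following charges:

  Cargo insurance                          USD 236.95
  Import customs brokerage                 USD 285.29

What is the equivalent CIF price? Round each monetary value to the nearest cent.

Not relevant to the conversion: brokerage — on the buyer under both terms; not part of either seller's price.
From CFR to CIF, the seller additionally bears: insurance.
CIF price = 87566.52 + 236.95 = 87803.47

CIF price: USD 87803.47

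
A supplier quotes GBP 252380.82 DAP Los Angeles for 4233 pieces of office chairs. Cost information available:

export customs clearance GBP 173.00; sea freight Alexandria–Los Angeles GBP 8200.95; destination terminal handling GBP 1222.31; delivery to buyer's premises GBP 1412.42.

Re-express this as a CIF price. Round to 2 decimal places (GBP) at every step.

Not relevant to the conversion: freight, export clearance — on the seller under both DAP and CIF; already in the DAP price and stays in the CIF price.
From DAP to CIF, the seller no longer bears: destination terminal, delivery.
CIF price = 252380.82 − 1222.31 − 1412.42 = 249746.09

CIF price: GBP 249746.09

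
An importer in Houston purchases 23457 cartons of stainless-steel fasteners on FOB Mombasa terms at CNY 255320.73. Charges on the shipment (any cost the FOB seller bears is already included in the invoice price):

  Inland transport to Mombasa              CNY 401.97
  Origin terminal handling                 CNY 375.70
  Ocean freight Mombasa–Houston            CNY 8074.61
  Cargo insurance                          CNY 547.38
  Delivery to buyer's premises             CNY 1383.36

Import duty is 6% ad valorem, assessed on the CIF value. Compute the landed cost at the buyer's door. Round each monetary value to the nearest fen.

FOB: the seller bears costs until goods are on board at the origin port; the buyer bears freight, insurance and all costs thereafter.
Already in the invoice (seller's account under FOB): inland to port, origin terminal — exclude.
CIF value = FOB price + freight + insurance = 255320.73 + 8074.61 + 547.38 = 263942.72
Import duty = 263942.72 × 6% = 15836.56
Buyer bears: freight 8074.61 + insurance 547.38 + delivery 1383.36 + duty 15836.56 = 25841.91
Landed cost = invoice 255320.73 + 25841.91 = 281162.64

Total landed cost: CNY 281162.64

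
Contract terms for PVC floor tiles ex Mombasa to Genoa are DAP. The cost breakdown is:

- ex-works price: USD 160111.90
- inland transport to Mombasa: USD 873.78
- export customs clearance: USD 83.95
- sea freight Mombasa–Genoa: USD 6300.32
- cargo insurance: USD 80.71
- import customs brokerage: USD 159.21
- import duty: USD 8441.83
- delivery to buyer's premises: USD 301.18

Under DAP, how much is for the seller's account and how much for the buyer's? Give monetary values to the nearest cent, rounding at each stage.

Seller: USD 167751.84; buyer: USD 8601.04

DAP: the seller bears all costs to the named destination except import duty and clearance.
Seller's account: goods 160111.90 + inland to port 873.78 + export clearance 83.95 + freight 6300.32 + insurance 80.71 + delivery 301.18 = 167751.84
Buyer's account: brokerage 159.21 + duty 8441.83 = 8601.04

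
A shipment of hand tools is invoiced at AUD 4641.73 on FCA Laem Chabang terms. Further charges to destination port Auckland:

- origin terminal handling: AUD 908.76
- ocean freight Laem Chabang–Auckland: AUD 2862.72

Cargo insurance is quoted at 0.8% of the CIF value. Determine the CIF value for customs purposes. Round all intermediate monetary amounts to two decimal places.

Let C be the CIF value. C = FCA price + pre-shipment costs + freight + 0.8% × C
C − 0.8% × C = 4641.73 + 908.76 + 2862.72
0.992 × C = 8413.21
C = 8413.21 / 0.992 = 8481.06
Insurance premium = 0.8% × 8481.06 = 67.85

CIF value: AUD 8481.06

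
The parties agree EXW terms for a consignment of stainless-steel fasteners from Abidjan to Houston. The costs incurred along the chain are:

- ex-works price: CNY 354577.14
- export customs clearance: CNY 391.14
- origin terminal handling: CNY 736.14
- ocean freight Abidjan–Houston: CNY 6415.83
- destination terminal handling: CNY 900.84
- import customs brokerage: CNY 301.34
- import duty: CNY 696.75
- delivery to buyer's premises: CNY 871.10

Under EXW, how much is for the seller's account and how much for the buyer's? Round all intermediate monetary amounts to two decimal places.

EXW: the seller makes goods available at their premises; the buyer bears all onward costs.
Seller's account: goods 354577.14 = 354577.14
Buyer's account: export clearance 391.14 + origin terminal 736.14 + freight 6415.83 + destination terminal 900.84 + brokerage 301.34 + duty 696.75 + delivery 871.10 = 10313.14

Seller: CNY 354577.14; buyer: CNY 10313.14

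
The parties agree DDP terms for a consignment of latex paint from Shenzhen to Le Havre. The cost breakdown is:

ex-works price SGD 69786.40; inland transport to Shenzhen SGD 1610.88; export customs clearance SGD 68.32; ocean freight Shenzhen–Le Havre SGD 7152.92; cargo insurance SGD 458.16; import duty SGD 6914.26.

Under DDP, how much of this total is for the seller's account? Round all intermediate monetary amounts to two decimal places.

Seller's account: SGD 85990.94

DDP: the seller bears all costs including import duty.
Seller's account: goods 69786.40 + inland to port 1610.88 + export clearance 68.32 + freight 7152.92 + insurance 458.16 + duty 6914.26 = 85990.94
Buyer's account: 0.00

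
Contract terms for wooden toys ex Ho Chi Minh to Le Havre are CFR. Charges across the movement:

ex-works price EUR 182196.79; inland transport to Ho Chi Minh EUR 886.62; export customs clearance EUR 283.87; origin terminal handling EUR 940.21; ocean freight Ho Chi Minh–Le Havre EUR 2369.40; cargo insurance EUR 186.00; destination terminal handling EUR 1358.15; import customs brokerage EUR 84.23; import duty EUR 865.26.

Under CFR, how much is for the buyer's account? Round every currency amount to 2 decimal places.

Buyer's account: EUR 2493.64

CFR: the seller pays costs through ocean freight to the destination port, but not insurance.
Seller's account: goods 182196.79 + inland to port 886.62 + export clearance 283.87 + origin terminal 940.21 + freight 2369.40 = 186676.89
Buyer's account: insurance 186.00 + destination terminal 1358.15 + brokerage 84.23 + duty 865.26 = 2493.64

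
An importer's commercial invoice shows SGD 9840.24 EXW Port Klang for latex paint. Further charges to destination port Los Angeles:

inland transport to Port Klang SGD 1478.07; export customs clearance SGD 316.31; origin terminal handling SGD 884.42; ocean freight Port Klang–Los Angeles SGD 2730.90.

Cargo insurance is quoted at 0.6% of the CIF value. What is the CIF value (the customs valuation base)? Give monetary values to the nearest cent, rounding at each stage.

Let C be the CIF value. C = EXW price + pre-shipment costs + freight + 0.6% × C
C − 0.6% × C = 9840.24 + 1478.07 + 316.31 + 884.42 + 2730.90
0.994 × C = 15249.94
C = 15249.94 / 0.994 = 15341.99
Insurance premium = 0.6% × 15341.99 = 92.05

CIF value: SGD 15341.99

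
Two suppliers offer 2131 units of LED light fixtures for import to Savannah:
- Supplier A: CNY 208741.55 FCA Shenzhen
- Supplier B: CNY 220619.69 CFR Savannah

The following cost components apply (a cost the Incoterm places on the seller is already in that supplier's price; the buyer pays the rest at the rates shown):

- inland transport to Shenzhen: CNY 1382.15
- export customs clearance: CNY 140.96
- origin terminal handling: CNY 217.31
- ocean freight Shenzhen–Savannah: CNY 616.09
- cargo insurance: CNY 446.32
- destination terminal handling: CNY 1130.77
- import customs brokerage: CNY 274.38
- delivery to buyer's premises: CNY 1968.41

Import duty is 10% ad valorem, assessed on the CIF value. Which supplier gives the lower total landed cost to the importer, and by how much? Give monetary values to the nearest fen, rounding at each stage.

Supplier A (FCA):
CIF value = FCA price + origin terminal + freight + insurance = 208741.55 + 217.31 + 616.09 + 446.32 = 210021.27
Import duty = 210021.27 × 10% = 21002.13
Buyer bears (A): 217.31 + 616.09 + 446.32 + 1130.77 + 274.38 + 1968.41 = 4653.28
Landed cost (A) = invoice 208741.55 + 4653.28 + duty 21002.13 = 234396.96
Supplier B (CFR):
CIF value = CFR price + insurance = 220619.69 + 446.32 = 221066.01
Import duty = 221066.01 × 10% = 22106.60
Buyer bears (B): 446.32 + 1130.77 + 274.38 + 1968.41 = 3819.88
Landed cost (B) = invoice 220619.69 + 3819.88 + duty 22106.60 = 246546.17
Difference = |234396.96 − 246546.17| = 12149.21

Supplier A is cheaper by CNY 12149.21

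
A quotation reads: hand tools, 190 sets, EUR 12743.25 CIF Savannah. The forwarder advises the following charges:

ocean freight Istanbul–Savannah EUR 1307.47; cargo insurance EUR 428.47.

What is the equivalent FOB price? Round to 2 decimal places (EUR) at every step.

FOB price: EUR 11007.31

From CIF to FOB, the seller no longer bears: freight, insurance.
FOB price = 12743.25 − 1307.47 − 428.47 = 11007.31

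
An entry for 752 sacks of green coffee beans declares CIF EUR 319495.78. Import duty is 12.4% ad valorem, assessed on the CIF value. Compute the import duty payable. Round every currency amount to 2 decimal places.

Import duty: EUR 39617.48

Import duty = 319495.78 × 12.4% = 39617.48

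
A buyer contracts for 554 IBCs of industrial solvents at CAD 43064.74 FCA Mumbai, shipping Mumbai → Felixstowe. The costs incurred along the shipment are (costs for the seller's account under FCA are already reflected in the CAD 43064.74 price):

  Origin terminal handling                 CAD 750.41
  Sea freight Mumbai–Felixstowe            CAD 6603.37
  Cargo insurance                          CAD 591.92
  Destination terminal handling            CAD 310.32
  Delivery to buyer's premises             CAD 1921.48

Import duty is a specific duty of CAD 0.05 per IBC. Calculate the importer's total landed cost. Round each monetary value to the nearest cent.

Total landed cost: CAD 53269.94

FCA: the seller delivers export-cleared goods to the carrier; the buyer bears costs from that point.
CIF value = FCA price + origin terminal + freight + insurance = 43064.74 + 750.41 + 6603.37 + 591.92 = 51010.44
Import duty = 554 × 0.05 = 27.70
Buyer bears: origin terminal 750.41 + freight 6603.37 + insurance 591.92 + destination terminal 310.32 + delivery 1921.48 + duty 27.70 = 10205.20
Landed cost = invoice 43064.74 + 10205.20 = 53269.94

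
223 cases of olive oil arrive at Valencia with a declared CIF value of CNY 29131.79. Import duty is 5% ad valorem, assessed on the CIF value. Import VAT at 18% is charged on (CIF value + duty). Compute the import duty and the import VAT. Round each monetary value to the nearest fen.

Import duty = 29131.79 × 5% = 1456.59
VAT base = CIF + duty = 29131.79 + 1456.59 = 30588.38
Import VAT = 30588.38 × 18% = 5505.91

Import duty: CNY 1456.59; import VAT: CNY 5505.91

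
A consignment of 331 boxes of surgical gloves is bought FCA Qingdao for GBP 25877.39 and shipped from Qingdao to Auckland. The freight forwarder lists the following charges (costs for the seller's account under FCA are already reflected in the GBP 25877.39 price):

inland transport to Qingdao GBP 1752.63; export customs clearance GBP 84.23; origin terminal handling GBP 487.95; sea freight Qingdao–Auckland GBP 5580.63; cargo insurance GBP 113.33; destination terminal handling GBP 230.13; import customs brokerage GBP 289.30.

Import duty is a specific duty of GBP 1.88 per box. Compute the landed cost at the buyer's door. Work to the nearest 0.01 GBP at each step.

Total landed cost: GBP 33201.01

FCA: the seller delivers export-cleared goods to the carrier; the buyer bears costs from that point.
Already in the invoice (seller's account under FCA): inland to port, export clearance — exclude.
CIF value = FCA price + origin terminal + freight + insurance = 25877.39 + 487.95 + 5580.63 + 113.33 = 32059.30
Import duty = 331 × 1.88 = 622.28
Buyer bears: origin terminal 487.95 + freight 5580.63 + insurance 113.33 + destination terminal 230.13 + brokerage 289.30 + duty 622.28 = 7323.62
Landed cost = invoice 25877.39 + 7323.62 = 33201.01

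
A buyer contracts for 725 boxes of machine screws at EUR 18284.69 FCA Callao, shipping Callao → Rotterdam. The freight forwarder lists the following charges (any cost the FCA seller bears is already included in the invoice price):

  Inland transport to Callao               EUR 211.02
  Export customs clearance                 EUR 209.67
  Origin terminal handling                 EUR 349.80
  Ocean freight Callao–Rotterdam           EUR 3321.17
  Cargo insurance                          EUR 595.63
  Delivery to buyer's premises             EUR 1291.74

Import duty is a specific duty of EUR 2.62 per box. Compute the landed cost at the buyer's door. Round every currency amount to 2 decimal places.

Total landed cost: EUR 25742.53

FCA: the seller delivers export-cleared goods to the carrier; the buyer bears costs from that point.
Already in the invoice (seller's account under FCA): inland to port, export clearance — exclude.
CIF value = FCA price + origin terminal + freight + insurance = 18284.69 + 349.80 + 3321.17 + 595.63 = 22551.29
Import duty = 725 × 2.62 = 1899.50
Buyer bears: origin terminal 349.80 + freight 3321.17 + insurance 595.63 + delivery 1291.74 + duty 1899.50 = 7457.84
Landed cost = invoice 18284.69 + 7457.84 = 25742.53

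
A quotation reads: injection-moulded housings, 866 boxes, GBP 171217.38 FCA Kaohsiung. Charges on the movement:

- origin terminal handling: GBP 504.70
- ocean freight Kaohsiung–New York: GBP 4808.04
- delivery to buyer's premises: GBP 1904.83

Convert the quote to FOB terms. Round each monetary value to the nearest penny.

Not relevant to the conversion: delivery, freight — on the buyer under both terms; not part of either seller's price.
From FCA to FOB, the seller additionally bears: origin terminal.
FOB price = 171217.38 + 504.70 = 171722.08

FOB price: GBP 171722.08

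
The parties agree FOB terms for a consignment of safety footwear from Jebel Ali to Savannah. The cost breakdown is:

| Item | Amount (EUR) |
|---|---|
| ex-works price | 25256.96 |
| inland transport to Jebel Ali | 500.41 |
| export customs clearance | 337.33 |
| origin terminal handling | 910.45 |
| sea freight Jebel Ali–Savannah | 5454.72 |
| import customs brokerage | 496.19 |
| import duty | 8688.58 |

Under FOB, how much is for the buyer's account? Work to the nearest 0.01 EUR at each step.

Buyer's account: EUR 14639.49

FOB: the seller bears costs until goods are on board at the origin port; the buyer bears freight, insurance and all costs thereafter.
Seller's account: goods 25256.96 + inland to port 500.41 + export clearance 337.33 + origin terminal 910.45 = 27005.15
Buyer's account: freight 5454.72 + brokerage 496.19 + duty 8688.58 = 14639.49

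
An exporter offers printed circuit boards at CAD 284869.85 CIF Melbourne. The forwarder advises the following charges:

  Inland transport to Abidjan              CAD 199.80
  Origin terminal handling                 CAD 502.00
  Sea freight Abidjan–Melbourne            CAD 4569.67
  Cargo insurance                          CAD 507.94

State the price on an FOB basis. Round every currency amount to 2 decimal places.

FOB price: CAD 279792.24

Not relevant to the conversion: inland to port, origin terminal — on the seller under both CIF and FOB; already in the CIF price and stays in the FOB price.
From CIF to FOB, the seller no longer bears: freight, insurance.
FOB price = 284869.85 − 4569.67 − 507.94 = 279792.24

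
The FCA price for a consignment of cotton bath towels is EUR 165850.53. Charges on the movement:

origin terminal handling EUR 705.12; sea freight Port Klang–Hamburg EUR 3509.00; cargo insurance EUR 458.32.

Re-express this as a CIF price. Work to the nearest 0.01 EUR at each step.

From FCA to CIF, the seller additionally bears: origin terminal, freight, insurance.
CIF price = 165850.53 + 705.12 + 3509.00 + 458.32 = 170522.97

CIF price: EUR 170522.97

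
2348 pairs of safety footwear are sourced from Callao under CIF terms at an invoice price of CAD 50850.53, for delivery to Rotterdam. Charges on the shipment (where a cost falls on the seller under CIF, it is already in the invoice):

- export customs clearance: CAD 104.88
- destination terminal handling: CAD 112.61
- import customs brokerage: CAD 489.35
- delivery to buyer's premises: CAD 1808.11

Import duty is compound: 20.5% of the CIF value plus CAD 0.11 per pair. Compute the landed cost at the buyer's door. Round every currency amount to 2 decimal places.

Total landed cost: CAD 63943.24

CIF: the seller pays costs through ocean freight and marine insurance to the destination port.
Already in the invoice (seller's account under CIF): export clearance — exclude.
The CIF price already equals the CIF value: 50850.53
Ad valorem component: 50850.53 × 20.5% = 10424.36
Specific component: 2348 × 0.11 = 258.28
Import duty = 10424.36 + 258.28 = 10682.64
Buyer bears: destination terminal 112.61 + brokerage 489.35 + delivery 1808.11 + duty 10682.64 = 13092.71
Landed cost = invoice 50850.53 + 13092.71 = 63943.24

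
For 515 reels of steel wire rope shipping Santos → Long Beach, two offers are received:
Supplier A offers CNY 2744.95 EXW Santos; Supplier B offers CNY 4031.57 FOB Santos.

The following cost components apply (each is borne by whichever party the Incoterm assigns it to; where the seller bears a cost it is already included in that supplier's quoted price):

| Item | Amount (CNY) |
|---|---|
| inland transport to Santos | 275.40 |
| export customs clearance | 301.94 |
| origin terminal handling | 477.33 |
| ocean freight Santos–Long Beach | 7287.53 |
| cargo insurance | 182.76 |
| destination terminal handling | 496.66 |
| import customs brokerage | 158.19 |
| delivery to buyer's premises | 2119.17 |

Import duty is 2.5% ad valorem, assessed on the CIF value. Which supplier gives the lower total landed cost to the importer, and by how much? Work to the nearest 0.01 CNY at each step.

Supplier A is cheaper by CNY 237.75

Supplier A (EXW):
CIF value = EXW price + inland to port + export clearance + origin terminal + freight + insurance = 2744.95 + 275.40 + 301.94 + 477.33 + 7287.53 + 182.76 = 11269.91
Import duty = 11269.91 × 2.5% = 281.75
Buyer bears (A): 275.40 + 301.94 + 477.33 + 7287.53 + 182.76 + 496.66 + 158.19 + 2119.17 = 11298.98
Landed cost (A) = invoice 2744.95 + 11298.98 + duty 281.75 = 14325.68
Supplier B (FOB):
CIF value = FOB price + freight + insurance = 4031.57 + 7287.53 + 182.76 = 11501.86
Import duty = 11501.86 × 2.5% = 287.55
Buyer bears (B): 7287.53 + 182.76 + 496.66 + 158.19 + 2119.17 = 10244.31
Landed cost (B) = invoice 4031.57 + 10244.31 + duty 287.55 = 14563.43
Difference = |14325.68 − 14563.43| = 237.75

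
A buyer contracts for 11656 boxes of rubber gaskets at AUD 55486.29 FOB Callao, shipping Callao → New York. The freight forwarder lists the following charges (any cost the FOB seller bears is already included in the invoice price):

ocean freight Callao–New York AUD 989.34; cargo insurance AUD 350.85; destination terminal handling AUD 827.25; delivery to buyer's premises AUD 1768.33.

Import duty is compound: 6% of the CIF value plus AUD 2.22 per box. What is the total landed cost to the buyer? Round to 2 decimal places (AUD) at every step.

Total landed cost: AUD 88707.97

FOB: the seller bears costs until goods are on board at the origin port; the buyer bears freight, insurance and all costs thereafter.
CIF value = FOB price + freight + insurance = 55486.29 + 989.34 + 350.85 = 56826.48
Ad valorem component: 56826.48 × 6% = 3409.59
Specific component: 11656 × 2.22 = 25876.32
Import duty = 3409.59 + 25876.32 = 29285.91
Buyer bears: freight 989.34 + insurance 350.85 + destination terminal 827.25 + delivery 1768.33 + duty 29285.91 = 33221.68
Landed cost = invoice 55486.29 + 33221.68 = 88707.97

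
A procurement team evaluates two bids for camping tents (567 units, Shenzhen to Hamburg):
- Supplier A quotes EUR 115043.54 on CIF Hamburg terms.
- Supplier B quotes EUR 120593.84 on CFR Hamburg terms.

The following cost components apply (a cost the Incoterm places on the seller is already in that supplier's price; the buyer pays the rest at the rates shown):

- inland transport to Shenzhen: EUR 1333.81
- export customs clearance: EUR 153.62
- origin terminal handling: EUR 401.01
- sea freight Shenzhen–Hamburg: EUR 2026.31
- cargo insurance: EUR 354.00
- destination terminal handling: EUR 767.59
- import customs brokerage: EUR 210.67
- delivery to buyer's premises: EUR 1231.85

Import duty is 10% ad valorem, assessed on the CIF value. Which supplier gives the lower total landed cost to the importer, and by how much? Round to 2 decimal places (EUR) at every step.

Supplier A (CIF):
The CIF price already equals the CIF value: 115043.54
Import duty = 115043.54 × 10% = 11504.35
Buyer bears (A): 767.59 + 210.67 + 1231.85 = 2210.11
Landed cost (A) = invoice 115043.54 + 2210.11 + duty 11504.35 = 128758.00
Supplier B (CFR):
CIF value = CFR price + insurance = 120593.84 + 354.00 = 120947.84
Import duty = 120947.84 × 10% = 12094.78
Buyer bears (B): 354.00 + 767.59 + 210.67 + 1231.85 = 2564.11
Landed cost (B) = invoice 120593.84 + 2564.11 + duty 12094.78 = 135252.73
Difference = |128758.00 − 135252.73| = 6494.73

Supplier A is cheaper by EUR 6494.73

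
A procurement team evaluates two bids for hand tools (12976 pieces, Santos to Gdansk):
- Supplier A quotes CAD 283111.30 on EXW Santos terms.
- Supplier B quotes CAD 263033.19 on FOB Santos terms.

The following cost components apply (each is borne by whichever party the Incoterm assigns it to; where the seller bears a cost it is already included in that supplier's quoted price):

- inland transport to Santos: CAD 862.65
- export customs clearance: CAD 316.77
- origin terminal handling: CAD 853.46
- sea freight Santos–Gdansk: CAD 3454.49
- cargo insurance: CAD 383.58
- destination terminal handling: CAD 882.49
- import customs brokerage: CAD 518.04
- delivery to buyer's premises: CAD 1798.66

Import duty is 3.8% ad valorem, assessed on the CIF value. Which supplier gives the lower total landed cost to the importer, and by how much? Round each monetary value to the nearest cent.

Supplier B is cheaper by CAD 22951.21

Supplier A (EXW):
CIF value = EXW price + inland to port + export clearance + origin terminal + freight + insurance = 283111.30 + 862.65 + 316.77 + 853.46 + 3454.49 + 383.58 = 288982.25
Import duty = 288982.25 × 3.8% = 10981.33
Buyer bears (A): 862.65 + 316.77 + 853.46 + 3454.49 + 383.58 + 882.49 + 518.04 + 1798.66 = 9070.14
Landed cost (A) = invoice 283111.30 + 9070.14 + duty 10981.33 = 303162.77
Supplier B (FOB):
CIF value = FOB price + freight + insurance = 263033.19 + 3454.49 + 383.58 = 266871.26
Import duty = 266871.26 × 3.8% = 10141.11
Buyer bears (B): 3454.49 + 383.58 + 882.49 + 518.04 + 1798.66 = 7037.26
Landed cost (B) = invoice 263033.19 + 7037.26 + duty 10141.11 = 280211.56
Difference = |303162.77 − 280211.56| = 22951.21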